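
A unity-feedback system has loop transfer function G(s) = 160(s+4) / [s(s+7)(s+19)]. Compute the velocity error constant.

G(s) has one factor of s in the denominator, so the system is type 1.
K_v = lim_{s→0} s·G(s) = 160·4 / (7·19) = 640/133.

640/133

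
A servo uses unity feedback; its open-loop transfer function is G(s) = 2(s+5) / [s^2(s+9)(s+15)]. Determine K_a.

2/27

The open loop has two poles at the origin → type 2 system.
K_a = lim_{s→0} s^2·G(s) = 2·5 / (9·15) = 2/27.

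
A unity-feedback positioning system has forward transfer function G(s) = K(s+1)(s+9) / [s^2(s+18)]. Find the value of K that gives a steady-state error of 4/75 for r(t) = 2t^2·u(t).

System type = 2 (two poles at s=0).
K_a = lim_{s→0} s^2·G(s) = K·1·9 / (18) = 0.5·K.
e_ss = 4/K_a = 4/75 ⇒ K_a = 75 ⇒ K = 75/0.5 = 150.

150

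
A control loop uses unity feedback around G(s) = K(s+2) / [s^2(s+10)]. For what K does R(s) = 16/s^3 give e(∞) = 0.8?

System type = 2 (two poles at s=0).
K_a = lim_{s→0} s^2·G(s) = K·2 / (10) = 0.2·K.
e_ss = 16/K_a = 0.8 ⇒ K_a = 20 ⇒ K = 20/0.2 = 100.

100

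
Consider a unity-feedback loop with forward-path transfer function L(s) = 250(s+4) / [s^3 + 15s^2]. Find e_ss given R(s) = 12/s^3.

0.18

Factoring s^2 from the denominator leaves a polynomial with constant term 15, so the system is type 2.
K_a = lim_{s→0} s^2·L(s) = 250·4 / 15 = 200/3.
r(t) = 6t^2 gives R(s) = 12/s^3.
e_ss = 12/K_a = 12/(200/3) = 0.18.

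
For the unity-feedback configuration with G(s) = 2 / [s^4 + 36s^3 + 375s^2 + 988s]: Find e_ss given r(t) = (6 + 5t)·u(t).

2470

Factoring s from the denominator leaves a polynomial with constant term 988, so the system is type 1. By superposition:
  • 6: tracked with zero error.
  • 5t: e_ss = 5/K_v with K_v=1/494 → 2470.
Total e_ss = 2470.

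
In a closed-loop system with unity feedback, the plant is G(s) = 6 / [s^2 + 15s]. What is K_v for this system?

0.4

Factoring s from the denominator leaves a polynomial with constant term 15, so the system is type 1.
K_v = lim_{s→0} s·G(s) = 6 / 15 = 0.4.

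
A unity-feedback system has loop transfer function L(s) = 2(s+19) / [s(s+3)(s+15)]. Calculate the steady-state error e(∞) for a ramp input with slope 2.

45/19

L(s) has one factor of s in the denominator, so the system is type 1.
K_v = lim_{s→0} s·L(s) = 2·19 / (3·15) = 38/45.
e_ss = 2/K_v = 2/(38/45) = 45/19.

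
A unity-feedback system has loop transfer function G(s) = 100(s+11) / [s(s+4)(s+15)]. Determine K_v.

System type = 1 (one pole at s=0).
K_v = lim_{s→0} s·G(s) = 100·11 / (4·15) = 55/3.

55/3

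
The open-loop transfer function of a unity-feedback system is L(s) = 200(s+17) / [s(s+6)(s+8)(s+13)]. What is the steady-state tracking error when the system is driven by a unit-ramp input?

System type = 1 (one pole at s=0).
K_v = lim_{s→0} s·L(s) = 200·17 / (6·8·13) = 425/78.
e_ss = 1/K_v = 1/(425/78) = 78/425.

78/425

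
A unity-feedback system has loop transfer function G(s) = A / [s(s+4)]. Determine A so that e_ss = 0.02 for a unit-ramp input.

200

The open loop has one pole at the origin → type 1 system.
K_v = lim_{s→0} s·G(s) = A / (4) = 0.25·A.
e_ss = 1/K_v = 0.02 ⇒ K_v = 50 ⇒ A = 50/0.25 = 200.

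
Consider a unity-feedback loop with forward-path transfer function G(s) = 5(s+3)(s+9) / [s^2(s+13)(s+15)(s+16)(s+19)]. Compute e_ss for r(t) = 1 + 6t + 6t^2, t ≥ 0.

15808/3

The open loop has two poles at the origin → type 2 system. By superposition:
  • 1: tracked with zero error.
  • 6t: tracked with zero error.
  • 6t^2: e_ss = 12/K_a with K_a=9/3952 → 15808/3.
Total e_ss = 15808/3.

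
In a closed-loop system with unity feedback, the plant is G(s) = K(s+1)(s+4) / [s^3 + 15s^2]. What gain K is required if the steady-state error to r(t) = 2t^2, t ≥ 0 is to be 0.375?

40

Factoring s^2 from the denominator leaves a polynomial with constant term 15, so the system is type 2.
K_a = lim_{s→0} s^2·G(s) = K·1·4 / 15 = (4/15)·K.
e_ss = 4/K_a = 0.375 ⇒ K_a = 32/3 ⇒ K = (32/3)/(4/15) = 40.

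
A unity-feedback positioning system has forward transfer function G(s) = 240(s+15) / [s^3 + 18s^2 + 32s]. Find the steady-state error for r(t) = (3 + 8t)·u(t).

Lowest-order denominator term is 32s, so the open loop has 1 pole at the origin → type 1 system. Taking each input component in turn:
  • 3: tracked with zero error.
  • 8t: e_ss = 8/K_v with K_v=112.5 → 16/225.
Total e_ss = 16/225.

16/225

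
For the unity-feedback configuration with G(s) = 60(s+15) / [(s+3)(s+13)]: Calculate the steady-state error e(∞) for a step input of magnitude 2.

26/313

The open loop has no poles at the origin → type 0 system.
K_p = lim_{s→0} G(s) = 60·15 / (3·13) = 300/13.
e_ss = 2/(1 + K_p) = 2/(313/13) = 26/313.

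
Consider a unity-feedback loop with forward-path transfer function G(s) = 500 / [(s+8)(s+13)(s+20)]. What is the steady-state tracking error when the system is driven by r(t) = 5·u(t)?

The open loop has no poles at the origin → type 0 system.
K_p = lim_{s→0} G(s) = 500 / (8·13·20) = 25/104.
e_ss = 5/(1 + K_p) = 5/(129/104) = 520/129.

520/129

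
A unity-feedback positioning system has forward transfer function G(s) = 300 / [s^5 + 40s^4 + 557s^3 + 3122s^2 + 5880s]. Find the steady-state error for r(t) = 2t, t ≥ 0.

Lowest-order denominator term is 5880s, so the open loop has 1 pole at the origin → type 1 system.
K_v = lim_{s→0} s·G(s) = 300 / 5880 = 5/98.
e_ss = 2/K_v = 2/(5/98) = 39.2.

39.2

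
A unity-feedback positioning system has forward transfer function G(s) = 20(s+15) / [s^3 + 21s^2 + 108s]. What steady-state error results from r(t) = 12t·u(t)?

4.32

The denominator has no term below 108s — 1 pole at s=0, type 1.
K_v = lim_{s→0} s·G(s) = 20·15 / 108 = 25/9.
e_ss = 12/K_v = 12/(25/9) = 4.32.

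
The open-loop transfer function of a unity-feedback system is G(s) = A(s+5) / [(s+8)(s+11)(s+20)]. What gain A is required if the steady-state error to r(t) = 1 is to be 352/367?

15

No free integrators in G(s): this is a type 0 system.
K_p = lim_{s→0} G(s) = A·5 / (8·11·20) = (1/352)·A.
e_ss = 1/(1 + K_p) = 352/367 ⇒ 1 + (1/352)·A = 367/352 ⇒ A = 15.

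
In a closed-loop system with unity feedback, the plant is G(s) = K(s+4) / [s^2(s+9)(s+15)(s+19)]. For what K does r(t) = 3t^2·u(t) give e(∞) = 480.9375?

8

G(s) has two factors of s in the denominator, so the system is type 2.
K_a = lim_{s→0} s^2·G(s) = K·4 / (9·15·19) = (4/2565)·K.
e_ss = 6/K_a = 480.9375 ⇒ K_a = 32/2565 ⇒ K = (32/2565)/(4/2565) = 8.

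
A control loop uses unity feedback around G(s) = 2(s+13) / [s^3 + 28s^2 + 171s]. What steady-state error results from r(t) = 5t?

855/26

Factoring s from the denominator leaves a polynomial with constant term 171, so the system is type 1.
K_v = lim_{s→0} s·G(s) = 2·13 / 171 = 26/171.
e_ss = 5/K_v = 5/(26/171) = 855/26.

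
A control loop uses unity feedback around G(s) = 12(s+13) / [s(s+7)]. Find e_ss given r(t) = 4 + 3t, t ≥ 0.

G(s) has one factor of s in the denominator, so the system is type 1. Treating each term separately:
  • 4: tracked with zero error.
  • 3t: e_ss = 3/K_v with K_v=156/7 → 7/52.
Total e_ss = 7/52.

7/52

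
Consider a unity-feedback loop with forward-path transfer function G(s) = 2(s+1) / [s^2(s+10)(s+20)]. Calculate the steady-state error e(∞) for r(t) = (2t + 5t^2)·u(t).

The open loop has two poles at the origin → type 2 system. Taking each input component in turn:
  • 2t: tracked with zero error.
  • 5t^2: e_ss = 10/K_a with K_a=0.01 → 1000.
Total e_ss = 1000.

1000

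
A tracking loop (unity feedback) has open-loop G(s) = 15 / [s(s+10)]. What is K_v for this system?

System type = 1 (one pole at s=0).
K_v = lim_{s→0} s·G(s) = 15 / (10) = 1.5.

1.5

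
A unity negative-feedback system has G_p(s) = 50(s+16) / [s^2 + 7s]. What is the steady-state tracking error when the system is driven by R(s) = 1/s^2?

Factoring s from the denominator leaves a polynomial with constant term 7, so the system is type 1.
K_v = lim_{s→0} s·G_p(s) = 50·16 / 7 = 800/7.
e_ss = 1/K_v = 1/(800/7) = 7/800.

7/800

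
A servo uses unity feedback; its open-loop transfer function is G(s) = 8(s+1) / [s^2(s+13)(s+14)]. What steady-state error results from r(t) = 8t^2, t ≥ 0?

364

G(s) has two factors of s in the denominator, so the system is type 2.
K_a = lim_{s→0} s^2·G(s) = 8·1 / (13·14) = 4/91.
r(t) = 8t^2 gives R(s) = 16/s^3.
e_ss = 16/K_a = 16/(4/91) = 364.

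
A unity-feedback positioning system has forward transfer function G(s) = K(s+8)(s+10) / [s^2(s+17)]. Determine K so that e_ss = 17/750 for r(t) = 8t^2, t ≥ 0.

150

System type = 2 (two poles at s=0).
K_a = lim_{s→0} s^2·G(s) = K·8·10 / (17) = (80/17)·K.
e_ss = 16/K_a = 17/750 ⇒ K_a = 12000/17 ⇒ K = (12000/17)/(80/17) = 150.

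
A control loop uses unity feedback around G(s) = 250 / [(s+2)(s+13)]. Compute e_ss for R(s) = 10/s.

65/69

System type = 0 (no poles at s=0).
K_p = lim_{s→0} G(s) = 250 / (2·13) = 125/13.
e_ss = 10/(1 + K_p) = 10/(138/13) = 65/69.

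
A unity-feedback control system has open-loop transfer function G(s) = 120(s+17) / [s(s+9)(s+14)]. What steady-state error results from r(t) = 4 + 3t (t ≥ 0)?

63/340

G(s) has one factor of s in the denominator, so the system is type 1. Taking each input component in turn:
  • 4: tracked with zero error.
  • 3t: e_ss = 3/K_v with K_v=340/21 → 63/340.
Total e_ss = 63/340.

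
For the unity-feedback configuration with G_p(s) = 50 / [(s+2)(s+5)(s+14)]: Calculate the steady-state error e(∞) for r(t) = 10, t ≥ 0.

No free integrators in G_p(s): this is a type 0 system.
K_p = lim_{s→0} G_p(s) = 50 / (2·5·14) = 5/14.
e_ss = 10/(1 + K_p) = 10/(19/14) = 140/19.

140/19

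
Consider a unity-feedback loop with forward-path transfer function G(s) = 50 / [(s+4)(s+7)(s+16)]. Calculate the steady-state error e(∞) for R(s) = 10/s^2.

infinity

No free integrators in G(s): this is a type 0 system.
For a type-0 system K_v = 0, so e_ss to a ramp input is unbounded.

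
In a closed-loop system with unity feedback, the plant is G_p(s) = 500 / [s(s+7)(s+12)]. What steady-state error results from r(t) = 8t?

G_p(s) has one factor of s in the denominator, so the system is type 1.
K_v = lim_{s→0} s·G_p(s) = 500 / (7·12) = 125/21.
e_ss = 8/K_v = 8/(125/21) = 1.344.

1.344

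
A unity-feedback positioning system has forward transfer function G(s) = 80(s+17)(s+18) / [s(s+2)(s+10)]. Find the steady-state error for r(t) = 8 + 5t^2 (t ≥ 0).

The open loop has one pole at the origin → type 1 system. Taking each input component in turn:
  • 8: tracked with zero error.
  • 5t^2: a type-1 system cannot track it, e_ss → ∞.
The unbounded component dominates.

infinity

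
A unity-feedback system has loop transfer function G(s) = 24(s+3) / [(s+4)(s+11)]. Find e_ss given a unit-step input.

System type = 0 (no poles at s=0).
K_p = lim_{s→0} G(s) = 24·3 / (4·11) = 18/11.
e_ss = 1/(1 + K_p) = 1/(29/11) = 11/29.

11/29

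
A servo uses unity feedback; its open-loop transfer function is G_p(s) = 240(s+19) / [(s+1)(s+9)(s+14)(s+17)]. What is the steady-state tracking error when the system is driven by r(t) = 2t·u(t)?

infinity

G_p(s) has no factors of s in the denominator, so the system is type 0.
For a type-0 system K_v = 0, so e_ss to a ramp input is unbounded.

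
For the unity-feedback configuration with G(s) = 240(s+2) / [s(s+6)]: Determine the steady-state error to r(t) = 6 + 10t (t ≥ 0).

G(s) has one factor of s in the denominator, so the system is type 1. By superposition:
  • 6: tracked with zero error.
  • 10t: e_ss = 10/K_v with K_v=80 → 0.125.
Total e_ss = 0.125.

0.125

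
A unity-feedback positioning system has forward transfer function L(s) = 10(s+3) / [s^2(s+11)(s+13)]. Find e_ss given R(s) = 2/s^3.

143/15

System type = 2 (two poles at s=0).
K_a = lim_{s→0} s^2·L(s) = 10·3 / (11·13) = 30/143.
r(t) = t^2 gives R(s) = 2/s^3.
e_ss = 2/K_a = 2/(30/143) = 143/15.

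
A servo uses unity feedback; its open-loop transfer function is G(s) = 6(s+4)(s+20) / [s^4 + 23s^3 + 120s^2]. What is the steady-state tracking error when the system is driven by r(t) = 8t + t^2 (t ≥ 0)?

Factoring s^2 from the denominator leaves a polynomial with constant term 120, so the system is type 2. By superposition:
  • 8t: tracked with zero error.
  • t^2: e_ss = 2/K_a with K_a=4 → 0.5.
Total e_ss = 0.5.

0.5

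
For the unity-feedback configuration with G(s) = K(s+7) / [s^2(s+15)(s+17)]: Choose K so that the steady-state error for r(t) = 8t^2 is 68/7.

The open loop has two poles at the origin → type 2 system.
K_a = lim_{s→0} s^2·G(s) = K·7 / (15·17) = (7/255)·K.
e_ss = 16/K_a = 68/7 ⇒ K_a = 28/17 ⇒ K = (28/17)/(7/255) = 60.

60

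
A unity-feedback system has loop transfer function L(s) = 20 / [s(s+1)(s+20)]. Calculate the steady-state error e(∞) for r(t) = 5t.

5

The open loop has one pole at the origin → type 1 system.
K_v = lim_{s→0} s·L(s) = 20 / (1·20) = 1.
e_ss = 5/K_v = 5/1 = 5.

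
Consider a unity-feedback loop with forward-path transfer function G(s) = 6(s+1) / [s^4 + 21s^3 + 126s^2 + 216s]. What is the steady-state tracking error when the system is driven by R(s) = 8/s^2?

Lowest-order denominator term is 216s, so the open loop has 1 pole at the origin → type 1 system.
K_v = lim_{s→0} s·G(s) = 6·1 / 216 = 1/36.
e_ss = 8/K_v = 8/(1/36) = 288.

288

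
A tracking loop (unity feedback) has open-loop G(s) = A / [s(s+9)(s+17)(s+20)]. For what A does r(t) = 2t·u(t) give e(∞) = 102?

G(s) has one factor of s in the denominator, so the system is type 1.
K_v = lim_{s→0} s·G(s) = A / (9·17·20) = (1/3060)·A.
e_ss = 2/K_v = 102 ⇒ K_v = 1/51 ⇒ A = (1/51)/(1/3060) = 60.

60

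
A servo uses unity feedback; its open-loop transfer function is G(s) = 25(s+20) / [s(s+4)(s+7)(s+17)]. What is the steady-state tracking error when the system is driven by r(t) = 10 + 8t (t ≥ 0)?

7.616

System type = 1 (one pole at s=0). Taking each input component in turn:
  • 10: tracked with zero error.
  • 8t: e_ss = 8/K_v with K_v=125/119 → 7.616.
Total e_ss = 7.616.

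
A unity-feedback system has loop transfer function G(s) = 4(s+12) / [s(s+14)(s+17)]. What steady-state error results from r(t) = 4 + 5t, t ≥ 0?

System type = 1 (one pole at s=0). Treating each term separately:
  • 4: tracked with zero error.
  • 5t: e_ss = 5/K_v with K_v=24/119 → 595/24.
Total e_ss = 595/24.

595/24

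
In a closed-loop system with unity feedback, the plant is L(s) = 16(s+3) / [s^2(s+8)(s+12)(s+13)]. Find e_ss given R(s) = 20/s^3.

520

The open loop has two poles at the origin → type 2 system.
K_a = lim_{s→0} s^2·L(s) = 16·3 / (8·12·13) = 1/26.
r(t) = 10t^2 gives R(s) = 20/s^3.
e_ss = 20/K_a = 20/(1/26) = 520.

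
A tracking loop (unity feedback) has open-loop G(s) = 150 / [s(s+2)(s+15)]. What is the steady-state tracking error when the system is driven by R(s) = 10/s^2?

2

G(s) has one factor of s in the denominator, so the system is type 1.
K_v = lim_{s→0} s·G(s) = 150 / (2·15) = 5.
e_ss = 10/K_v = 10/5 = 2.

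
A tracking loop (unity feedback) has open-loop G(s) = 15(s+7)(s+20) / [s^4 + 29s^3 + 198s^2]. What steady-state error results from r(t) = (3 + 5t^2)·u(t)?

33/35

The denominator has no term below 198s^2 — 2 poles at s=0, type 2. Taking each input component in turn:
  • 3: tracked with zero error.
  • 5t^2: e_ss = 10/K_a with K_a=350/33 → 33/35.
Total e_ss = 33/35.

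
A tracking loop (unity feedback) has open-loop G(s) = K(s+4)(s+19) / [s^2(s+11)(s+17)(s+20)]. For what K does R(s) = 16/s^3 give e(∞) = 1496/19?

10

G(s) has two factors of s in the denominator, so the system is type 2.
K_a = lim_{s→0} s^2·G(s) = K·4·19 / (11·17·20) = (19/935)·K.
e_ss = 16/K_a = 1496/19 ⇒ K_a = 38/187 ⇒ K = (38/187)/(19/935) = 10.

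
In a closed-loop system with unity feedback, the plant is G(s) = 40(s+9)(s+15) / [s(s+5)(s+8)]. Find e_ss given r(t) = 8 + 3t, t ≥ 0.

The open loop has one pole at the origin → type 1 system. Taking each input component in turn:
  • 8: tracked with zero error.
  • 3t: e_ss = 3/K_v with K_v=135 → 1/45.
Total e_ss = 1/45.

1/45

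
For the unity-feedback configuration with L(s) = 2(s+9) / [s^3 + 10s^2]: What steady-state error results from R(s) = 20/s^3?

100/9

Factoring s^2 from the denominator leaves a polynomial with constant term 10, so the system is type 2.
K_a = lim_{s→0} s^2·L(s) = 2·9 / 10 = 1.8.
r(t) = 10t^2 gives R(s) = 20/s^3.
e_ss = 20/K_a = 20/1.8 = 100/9.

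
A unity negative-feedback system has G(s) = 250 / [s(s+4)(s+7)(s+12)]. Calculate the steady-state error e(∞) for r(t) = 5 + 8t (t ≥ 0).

10.752

The open loop has one pole at the origin → type 1 system. By superposition:
  • 5: tracked with zero error.
  • 8t: e_ss = 8/K_v with K_v=125/168 → 10.752.
Total e_ss = 10.752.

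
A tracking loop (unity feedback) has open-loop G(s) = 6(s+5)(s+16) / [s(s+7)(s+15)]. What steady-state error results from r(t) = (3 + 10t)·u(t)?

2.1875

G(s) has one factor of s in the denominator, so the system is type 1. By superposition:
  • 3: tracked with zero error.
  • 10t: e_ss = 10/K_v with K_v=32/7 → 2.1875.
Total e_ss = 2.1875.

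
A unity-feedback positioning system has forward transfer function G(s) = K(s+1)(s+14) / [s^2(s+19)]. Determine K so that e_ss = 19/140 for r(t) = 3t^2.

The open loop has two poles at the origin → type 2 system.
K_a = lim_{s→0} s^2·G(s) = K·1·14 / (19) = (14/19)·K.
e_ss = 6/K_a = 19/140 ⇒ K_a = 840/19 ⇒ K = (840/19)/(14/19) = 60.

60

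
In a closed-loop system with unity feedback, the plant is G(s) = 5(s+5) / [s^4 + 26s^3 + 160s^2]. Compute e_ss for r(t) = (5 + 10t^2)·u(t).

The denominator has no term below 160s^2 — 2 poles at s=0, type 2. Treating each term separately:
  • 5: tracked with zero error.
  • 10t^2: e_ss = 20/K_a with K_a=5/32 → 128.
Total e_ss = 128.

128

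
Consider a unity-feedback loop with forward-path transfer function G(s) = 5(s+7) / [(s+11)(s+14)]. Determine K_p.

No free integrators in G(s): this is a type 0 system.
K_p = lim_{s→0} G(s) = 5·7 / (11·14) = 5/22.

5/22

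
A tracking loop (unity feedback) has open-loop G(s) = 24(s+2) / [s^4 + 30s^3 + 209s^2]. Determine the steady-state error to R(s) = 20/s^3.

Factoring s^2 from the denominator leaves a polynomial with constant term 209, so the system is type 2.
K_a = lim_{s→0} s^2·G(s) = 24·2 / 209 = 48/209.
r(t) = 10t^2 gives R(s) = 20/s^3.
e_ss = 20/K_a = 20/(48/209) = 1045/12.

1045/12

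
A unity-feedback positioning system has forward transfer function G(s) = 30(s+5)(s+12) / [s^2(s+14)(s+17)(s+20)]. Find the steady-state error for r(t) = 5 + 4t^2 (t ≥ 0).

952/45

System type = 2 (two poles at s=0). By superposition:
  • 5: tracked with zero error.
  • 4t^2: e_ss = 8/K_a with K_a=45/119 → 952/45.
Total e_ss = 952/45.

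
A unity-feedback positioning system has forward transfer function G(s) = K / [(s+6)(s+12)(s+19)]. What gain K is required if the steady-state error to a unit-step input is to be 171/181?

80

G(s) has no factors of s in the denominator, so the system is type 0.
K_p = lim_{s→0} G(s) = K / (6·12·19) = (1/1368)·K.
e_ss = 1/(1 + K_p) = 171/181 ⇒ 1 + (1/1368)·K = 181/171 ⇒ K = 80.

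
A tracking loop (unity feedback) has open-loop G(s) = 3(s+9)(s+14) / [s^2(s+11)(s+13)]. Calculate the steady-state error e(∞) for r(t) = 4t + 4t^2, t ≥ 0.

572/189

Two free integrators in G(s): this is a type 2 system. By superposition:
  • 4t: tracked with zero error.
  • 4t^2: e_ss = 8/K_a with K_a=378/143 → 572/189.
Total e_ss = 572/189.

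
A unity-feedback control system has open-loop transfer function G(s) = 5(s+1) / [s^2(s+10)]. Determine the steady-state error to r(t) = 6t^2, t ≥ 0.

24

System type = 2 (two poles at s=0).
K_a = lim_{s→0} s^2·G(s) = 5·1 / (10) = 0.5.
r(t) = 6t^2 gives R(s) = 12/s^3.
e_ss = 12/K_a = 12/0.5 = 24.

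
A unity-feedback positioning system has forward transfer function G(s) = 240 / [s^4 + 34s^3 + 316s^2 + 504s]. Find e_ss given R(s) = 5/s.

Factoring s from the denominator leaves a polynomial with constant term 504, so the system is type 1.
K_p = ∞ for a type-1 system; e_ss to a step is zero.

0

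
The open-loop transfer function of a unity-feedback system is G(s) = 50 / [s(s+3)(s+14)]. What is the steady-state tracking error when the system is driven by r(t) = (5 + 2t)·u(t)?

1.68

One free integrator in G(s): this is a type 1 system. By superposition:
  • 5: tracked with zero error.
  • 2t: e_ss = 2/K_v with K_v=25/21 → 1.68.
Total e_ss = 1.68.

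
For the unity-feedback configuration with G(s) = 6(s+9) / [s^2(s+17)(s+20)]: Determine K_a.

27/170

System type = 2 (two poles at s=0).
K_a = lim_{s→0} s^2·G(s) = 6·9 / (17·20) = 27/170.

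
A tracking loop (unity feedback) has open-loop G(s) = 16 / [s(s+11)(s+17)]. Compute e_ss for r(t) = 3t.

G(s) has one factor of s in the denominator, so the system is type 1.
K_v = lim_{s→0} s·G(s) = 16 / (11·17) = 16/187.
e_ss = 3/K_v = 3/(16/187) = 35.0625.

35.0625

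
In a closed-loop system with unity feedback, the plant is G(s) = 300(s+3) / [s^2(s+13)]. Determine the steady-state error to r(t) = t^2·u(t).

Two free integrators in G(s): this is a type 2 system.
K_a = lim_{s→0} s^2·G(s) = 300·3 / (13) = 900/13.
r(t) = t^2 gives R(s) = 2/s^3.
e_ss = 2/K_a = 2/(900/13) = 13/450.

13/450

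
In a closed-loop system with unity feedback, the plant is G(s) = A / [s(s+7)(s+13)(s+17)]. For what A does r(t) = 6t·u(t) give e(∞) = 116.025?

System type = 1 (one pole at s=0).
K_v = lim_{s→0} s·G(s) = A / (7·13·17) = (1/1547)·A.
e_ss = 6/K_v = 116.025 ⇒ K_v = 80/1547 ⇒ A = (80/1547)/(1/1547) = 80.

80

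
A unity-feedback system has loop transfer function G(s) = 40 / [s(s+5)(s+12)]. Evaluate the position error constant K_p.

K_p = lim_{s→0} G(s); with 1 pole at the origin the limit diverges, so K_p = ∞.

infinity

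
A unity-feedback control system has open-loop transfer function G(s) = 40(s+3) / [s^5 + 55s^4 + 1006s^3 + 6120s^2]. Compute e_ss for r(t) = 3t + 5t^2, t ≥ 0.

Lowest-order denominator term is 6120s^2, so the open loop has 2 poles at the origin → type 2 system. Treating each term separately:
  • 3t: tracked with zero error.
  • 5t^2: e_ss = 10/K_a with K_a=1/51 → 510.
Total e_ss = 510.

510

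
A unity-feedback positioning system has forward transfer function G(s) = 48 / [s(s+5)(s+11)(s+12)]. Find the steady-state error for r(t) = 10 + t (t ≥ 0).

13.75

G(s) has one factor of s in the denominator, so the system is type 1. Treating each term separately:
  • 10: tracked with zero error.
  • t: e_ss = 1/K_v with K_v=4/55 → 13.75.
Total e_ss = 13.75.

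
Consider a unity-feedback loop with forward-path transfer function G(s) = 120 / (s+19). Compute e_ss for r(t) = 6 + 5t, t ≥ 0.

System type = 0 (no poles at s=0). By superposition:
  • 6: e_ss = 6/(1+K_p) with K_p=120/19 → 114/139.
  • 5t: a type-0 system cannot track it, e_ss → ∞.
The unbounded component dominates.

infinity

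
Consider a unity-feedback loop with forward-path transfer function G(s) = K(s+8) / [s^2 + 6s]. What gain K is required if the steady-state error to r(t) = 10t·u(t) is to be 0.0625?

120

Factoring s from the denominator leaves a polynomial with constant term 6, so the system is type 1.
K_v = lim_{s→0} s·G(s) = K·8 / 6 = (4/3)·K.
e_ss = 10/K_v = 0.0625 ⇒ K_v = 160 ⇒ K = 160/(4/3) = 120.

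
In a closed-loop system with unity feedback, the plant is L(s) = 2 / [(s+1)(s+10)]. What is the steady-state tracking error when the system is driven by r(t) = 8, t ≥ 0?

20/3

L(s) has no factors of s in the denominator, so the system is type 0.
K_p = lim_{s→0} L(s) = 2 / (1·10) = 0.2.
e_ss = 8/(1 + K_p) = 8/1.2 = 20/3.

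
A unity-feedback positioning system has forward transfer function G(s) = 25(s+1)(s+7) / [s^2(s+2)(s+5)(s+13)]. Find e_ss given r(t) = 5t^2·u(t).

52/7

System type = 2 (two poles at s=0).
K_a = lim_{s→0} s^2·G(s) = 25·1·7 / (2·5·13) = 35/26.
r(t) = 5t^2 gives R(s) = 10/s^3.
e_ss = 10/K_a = 10/(35/26) = 52/7.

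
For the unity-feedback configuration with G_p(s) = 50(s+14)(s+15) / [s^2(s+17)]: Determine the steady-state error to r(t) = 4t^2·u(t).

The open loop has two poles at the origin → type 2 system.
K_a = lim_{s→0} s^2·G_p(s) = 50·14·15 / (17) = 10500/17.
r(t) = 4t^2 gives R(s) = 8/s^3.
e_ss = 8/K_a = 8/(10500/17) = 34/2625.

34/2625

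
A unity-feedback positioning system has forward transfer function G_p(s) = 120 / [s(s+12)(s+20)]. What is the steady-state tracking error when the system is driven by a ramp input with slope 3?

One free integrator in G_p(s): this is a type 1 system.
K_v = lim_{s→0} s·G_p(s) = 120 / (12·20) = 0.5.
e_ss = 3/K_v = 3/0.5 = 6.

6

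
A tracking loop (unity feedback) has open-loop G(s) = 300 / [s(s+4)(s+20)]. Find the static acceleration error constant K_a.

0

The open loop has one pole at the origin → type 1 system.
K_a = lim_{s→0} s^2·G(s) = 0 (the extra factor of s kills the finite limit).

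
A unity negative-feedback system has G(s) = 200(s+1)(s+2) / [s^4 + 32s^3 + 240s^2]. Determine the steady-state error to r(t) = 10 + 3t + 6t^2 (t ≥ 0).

7.2

Factoring s^2 from the denominator leaves a polynomial with constant term 240, so the system is type 2. Treating each term separately:
  • 10: tracked with zero error.
  • 3t: tracked with zero error.
  • 6t^2: e_ss = 12/K_a with K_a=5/3 → 7.2.
Total e_ss = 7.2.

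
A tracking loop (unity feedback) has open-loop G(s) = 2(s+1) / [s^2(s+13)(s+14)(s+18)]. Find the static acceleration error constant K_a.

1/1638

System type = 2 (two poles at s=0).
K_a = lim_{s→0} s^2·G(s) = 2·1 / (13·14·18) = 1/1638.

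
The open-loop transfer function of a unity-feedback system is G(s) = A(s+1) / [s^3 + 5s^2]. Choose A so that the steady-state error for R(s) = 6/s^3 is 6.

5

Lowest-order denominator term is 5s^2, so the open loop has 2 poles at the origin → type 2 system.
K_a = lim_{s→0} s^2·G(s) = A·1 / 5 = 0.2·A.
e_ss = 6/K_a = 6 ⇒ K_a = 1 ⇒ A = 1/0.2 = 5.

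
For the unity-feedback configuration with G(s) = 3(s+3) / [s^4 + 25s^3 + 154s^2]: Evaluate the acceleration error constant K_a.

The denominator has no term below 154s^2 — 2 poles at s=0, type 2.
K_a = lim_{s→0} s^2·G(s) = 3·3 / 154 = 9/154.

9/154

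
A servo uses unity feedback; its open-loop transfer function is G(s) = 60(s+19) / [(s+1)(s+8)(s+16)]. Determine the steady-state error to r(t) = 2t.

infinity

G(s) has no factors of s in the denominator, so the system is type 0.
For a type-0 system K_v = 0, so e_ss to a ramp input is unbounded.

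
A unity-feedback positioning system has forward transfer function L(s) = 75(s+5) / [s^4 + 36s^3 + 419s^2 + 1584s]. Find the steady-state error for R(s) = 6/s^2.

25.344

Lowest-order denominator term is 1584s, so the open loop has 1 pole at the origin → type 1 system.
K_v = lim_{s→0} s·L(s) = 75·5 / 1584 = 125/528.
e_ss = 6/K_v = 6/(125/528) = 25.344.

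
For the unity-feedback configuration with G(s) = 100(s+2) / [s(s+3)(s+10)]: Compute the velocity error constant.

20/3

System type = 1 (one pole at s=0).
K_v = lim_{s→0} s·G(s) = 100·2 / (3·10) = 20/3.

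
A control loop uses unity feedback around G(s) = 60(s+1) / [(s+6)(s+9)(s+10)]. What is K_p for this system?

No free integrators in G(s): this is a type 0 system.
K_p = lim_{s→0} G(s) = 60·1 / (6·9·10) = 1/9.

1/9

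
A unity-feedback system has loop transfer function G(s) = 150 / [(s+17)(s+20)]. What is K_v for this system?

0

System type = 0 (no poles at s=0).
K_v = lim_{s→0} s·G(s) = 0 (the extra factor of s kills the finite limit).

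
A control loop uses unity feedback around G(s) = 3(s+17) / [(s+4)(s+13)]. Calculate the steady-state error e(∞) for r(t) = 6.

312/103

System type = 0 (no poles at s=0).
K_p = lim_{s→0} G(s) = 3·17 / (4·13) = 51/52.
e_ss = 6/(1 + K_p) = 6/(103/52) = 312/103.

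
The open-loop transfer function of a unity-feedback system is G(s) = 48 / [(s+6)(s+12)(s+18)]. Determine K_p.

G(s) has no factors of s in the denominator, so the system is type 0.
K_p = lim_{s→0} G(s) = 48 / (6·12·18) = 1/27.

1/27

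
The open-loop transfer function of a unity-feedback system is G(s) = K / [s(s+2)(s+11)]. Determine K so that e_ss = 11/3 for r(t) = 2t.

12

G(s) has one factor of s in the denominator, so the system is type 1.
K_v = lim_{s→0} s·G(s) = K / (2·11) = (1/22)·K.
e_ss = 2/K_v = 11/3 ⇒ K_v = 6/11 ⇒ K = (6/11)/(1/22) = 12.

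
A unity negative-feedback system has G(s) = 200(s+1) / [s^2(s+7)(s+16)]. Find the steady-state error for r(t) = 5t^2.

Two free integrators in G(s): this is a type 2 system.
K_a = lim_{s→0} s^2·G(s) = 200·1 / (7·16) = 25/14.
r(t) = 5t^2 gives R(s) = 10/s^3.
e_ss = 10/K_a = 10/(25/14) = 5.6.

5.6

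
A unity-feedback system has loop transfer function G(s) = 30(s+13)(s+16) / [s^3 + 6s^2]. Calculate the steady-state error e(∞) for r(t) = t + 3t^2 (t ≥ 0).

3/520

The denominator has no term below 6s^2 — 2 poles at s=0, type 2. Treating each term separately:
  • t: tracked with zero error.
  • 3t^2: e_ss = 6/K_a with K_a=1040 → 3/520.
Total e_ss = 3/520.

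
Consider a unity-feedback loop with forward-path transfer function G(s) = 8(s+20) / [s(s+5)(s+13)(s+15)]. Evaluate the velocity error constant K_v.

32/195

One free integrator in G(s): this is a type 1 system.
K_v = lim_{s→0} s·G(s) = 8·20 / (5·13·15) = 32/195.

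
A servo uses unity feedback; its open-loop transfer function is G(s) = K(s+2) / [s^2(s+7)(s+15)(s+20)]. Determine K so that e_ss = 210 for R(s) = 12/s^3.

The open loop has two poles at the origin → type 2 system.
K_a = lim_{s→0} s^2·G(s) = K·2 / (7·15·20) = (1/1050)·K.
e_ss = 12/K_a = 210 ⇒ K_a = 2/35 ⇒ K = (2/35)/(1/1050) = 60.

60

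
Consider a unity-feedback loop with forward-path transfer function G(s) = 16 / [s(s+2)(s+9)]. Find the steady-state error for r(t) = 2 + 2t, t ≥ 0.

2.25

One free integrator in G(s): this is a type 1 system. Treating each term separately:
  • 2: tracked with zero error.
  • 2t: e_ss = 2/K_v with K_v=8/9 → 2.25.
Total e_ss = 2.25.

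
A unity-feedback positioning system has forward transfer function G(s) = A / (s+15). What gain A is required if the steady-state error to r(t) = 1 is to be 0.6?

10

The open loop has no poles at the origin → type 0 system.
K_p = lim_{s→0} G(s) = A / (15) = (1/15)·A.
e_ss = 1/(1 + K_p) = 0.6 ⇒ 1 + (1/15)·A = 5/3 ⇒ A = 10.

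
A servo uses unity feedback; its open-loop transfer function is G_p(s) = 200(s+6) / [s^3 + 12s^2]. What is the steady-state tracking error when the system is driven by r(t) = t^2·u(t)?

0.02

The denominator has no term below 12s^2 — 2 poles at s=0, type 2.
K_a = lim_{s→0} s^2·G_p(s) = 200·6 / 12 = 100.
r(t) = t^2 gives R(s) = 2/s^3.
e_ss = 2/K_a = 2/100 = 0.02.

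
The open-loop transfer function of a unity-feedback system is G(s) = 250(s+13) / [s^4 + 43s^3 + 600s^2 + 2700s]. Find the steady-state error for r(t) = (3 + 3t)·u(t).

162/65

Lowest-order denominator term is 2700s, so the open loop has 1 pole at the origin → type 1 system. Treating each term separately:
  • 3: tracked with zero error.
  • 3t: e_ss = 3/K_v with K_v=65/54 → 162/65.
Total e_ss = 162/65.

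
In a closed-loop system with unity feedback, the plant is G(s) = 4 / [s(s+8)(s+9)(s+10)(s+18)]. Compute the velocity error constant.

G(s) has one factor of s in the denominator, so the system is type 1.
K_v = lim_{s→0} s·G(s) = 4 / (8·9·10·18) = 1/3240.

1/3240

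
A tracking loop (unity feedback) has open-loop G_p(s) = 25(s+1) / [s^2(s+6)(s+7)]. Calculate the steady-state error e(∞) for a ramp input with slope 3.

0

System type = 2 (two poles at s=0).
K_v = ∞ for a type-2 system; e_ss to a ramp is zero.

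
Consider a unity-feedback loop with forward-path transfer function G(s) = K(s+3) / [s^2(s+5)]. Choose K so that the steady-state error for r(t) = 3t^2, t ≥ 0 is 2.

The open loop has two poles at the origin → type 2 system.
K_a = lim_{s→0} s^2·G(s) = K·3 / (5) = 0.6·K.
e_ss = 6/K_a = 2 ⇒ K_a = 3 ⇒ K = 3/0.6 = 5.

5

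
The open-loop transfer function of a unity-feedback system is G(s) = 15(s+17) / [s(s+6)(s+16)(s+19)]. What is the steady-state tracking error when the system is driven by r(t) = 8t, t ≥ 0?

4864/85

One free integrator in G(s): this is a type 1 system.
K_v = lim_{s→0} s·G(s) = 15·17 / (6·16·19) = 85/608.
e_ss = 8/K_v = 8/(85/608) = 4864/85.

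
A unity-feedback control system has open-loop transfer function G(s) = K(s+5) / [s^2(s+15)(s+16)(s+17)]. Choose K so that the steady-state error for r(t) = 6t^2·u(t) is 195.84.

The open loop has two poles at the origin → type 2 system.
K_a = lim_{s→0} s^2·G(s) = K·5 / (15·16·17) = (1/816)·K.
e_ss = 12/K_a = 195.84 ⇒ K_a = 25/408 ⇒ K = (25/408)/(1/816) = 50.

50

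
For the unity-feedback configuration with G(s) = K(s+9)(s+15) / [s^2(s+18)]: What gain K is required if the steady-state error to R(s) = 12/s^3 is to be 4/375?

System type = 2 (two poles at s=0).
K_a = lim_{s→0} s^2·G(s) = K·9·15 / (18) = 7.5·K.
e_ss = 12/K_a = 4/375 ⇒ K_a = 1125 ⇒ K = 1125/7.5 = 150.

150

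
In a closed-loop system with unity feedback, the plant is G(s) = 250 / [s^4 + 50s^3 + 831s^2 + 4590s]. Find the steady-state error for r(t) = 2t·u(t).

Factoring s from the denominator leaves a polynomial with constant term 4590, so the system is type 1.
K_v = lim_{s→0} s·G(s) = 250 / 4590 = 25/459.
e_ss = 2/K_v = 2/(25/459) = 36.72.

36.72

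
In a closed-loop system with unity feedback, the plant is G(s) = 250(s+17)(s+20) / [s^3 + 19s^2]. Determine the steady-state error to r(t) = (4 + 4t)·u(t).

0

Factoring s^2 from the denominator leaves a polynomial with constant term 19, so the system is type 2. By superposition:
  • 4: tracked with zero error.
  • 4t: tracked with zero error.
Total e_ss = 0.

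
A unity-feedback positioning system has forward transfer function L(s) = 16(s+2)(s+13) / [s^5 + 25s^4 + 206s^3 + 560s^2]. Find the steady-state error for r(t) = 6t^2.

210/13

Lowest-order denominator term is 560s^2, so the open loop has 2 poles at the origin → type 2 system.
K_a = lim_{s→0} s^2·L(s) = 16·2·13 / 560 = 26/35.
r(t) = 6t^2 gives R(s) = 12/s^3.
e_ss = 12/K_a = 12/(26/35) = 210/13.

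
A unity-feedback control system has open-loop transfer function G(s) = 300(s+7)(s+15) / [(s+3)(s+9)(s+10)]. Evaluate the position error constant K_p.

System type = 0 (no poles at s=0).
K_p = lim_{s→0} G(s) = 300·7·15 / (3·9·10) = 350/3.

350/3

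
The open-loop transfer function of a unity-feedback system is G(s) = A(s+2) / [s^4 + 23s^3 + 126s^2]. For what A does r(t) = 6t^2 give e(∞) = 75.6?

Factoring s^2 from the denominator leaves a polynomial with constant term 126, so the system is type 2.
K_a = lim_{s→0} s^2·G(s) = A·2 / 126 = (1/63)·A.
e_ss = 12/K_a = 75.6 ⇒ K_a = 10/63 ⇒ A = (10/63)/(1/63) = 10.

10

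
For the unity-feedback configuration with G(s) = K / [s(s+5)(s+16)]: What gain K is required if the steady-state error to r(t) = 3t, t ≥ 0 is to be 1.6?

One free integrator in G(s): this is a type 1 system.
K_v = lim_{s→0} s·G(s) = K / (5·16) = 0.0125·K.
e_ss = 3/K_v = 1.6 ⇒ K_v = 1.875 ⇒ K = 1.875/0.0125 = 150.

150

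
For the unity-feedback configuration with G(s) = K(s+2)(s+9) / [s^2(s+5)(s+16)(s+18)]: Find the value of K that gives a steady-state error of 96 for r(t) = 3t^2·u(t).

5

G(s) has two factors of s in the denominator, so the system is type 2.
K_a = lim_{s→0} s^2·G(s) = K·2·9 / (5·16·18) = 0.0125·K.
e_ss = 6/K_a = 96 ⇒ K_a = 0.0625 ⇒ K = 0.0625/0.0125 = 5.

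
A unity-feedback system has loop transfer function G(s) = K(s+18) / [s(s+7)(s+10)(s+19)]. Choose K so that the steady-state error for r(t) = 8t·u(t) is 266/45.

One free integrator in G(s): this is a type 1 system.
K_v = lim_{s→0} s·G(s) = K·18 / (7·10·19) = (9/665)·K.
e_ss = 8/K_v = 266/45 ⇒ K_v = 180/133 ⇒ K = (180/133)/(9/665) = 100.

100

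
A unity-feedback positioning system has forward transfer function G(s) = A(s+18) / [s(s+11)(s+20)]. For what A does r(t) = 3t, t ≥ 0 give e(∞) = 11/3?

10

One free integrator in G(s): this is a type 1 system.
K_v = lim_{s→0} s·G(s) = A·18 / (11·20) = (9/110)·A.
e_ss = 3/K_v = 11/3 ⇒ K_v = 9/11 ⇒ A = (9/11)/(9/110) = 10.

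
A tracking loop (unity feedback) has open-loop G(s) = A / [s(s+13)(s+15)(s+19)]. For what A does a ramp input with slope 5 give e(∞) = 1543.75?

12

One free integrator in G(s): this is a type 1 system.
K_v = lim_{s→0} s·G(s) = A / (13·15·19) = (1/3705)·A.
e_ss = 5/K_v = 1543.75 ⇒ K_v = 4/1235 ⇒ A = (4/1235)/(1/3705) = 12.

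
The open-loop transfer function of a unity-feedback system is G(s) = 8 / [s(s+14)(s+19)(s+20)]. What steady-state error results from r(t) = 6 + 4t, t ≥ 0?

2660

System type = 1 (one pole at s=0). Treating each term separately:
  • 6: tracked with zero error.
  • 4t: e_ss = 4/K_v with K_v=1/665 → 2660.
Total e_ss = 2660.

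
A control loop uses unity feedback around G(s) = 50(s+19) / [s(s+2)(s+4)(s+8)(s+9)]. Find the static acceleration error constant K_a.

0

G(s) has one factor of s in the denominator, so the system is type 1.
K_a = lim_{s→0} s^2·G(s) = 0 (the extra factor of s kills the finite limit).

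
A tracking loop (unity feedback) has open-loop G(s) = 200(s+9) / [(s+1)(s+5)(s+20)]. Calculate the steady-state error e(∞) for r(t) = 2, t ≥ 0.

G(s) has no factors of s in the denominator, so the system is type 0.
K_p = lim_{s→0} G(s) = 200·9 / (1·5·20) = 18.
e_ss = 2/(1 + K_p) = 2/19.

2/19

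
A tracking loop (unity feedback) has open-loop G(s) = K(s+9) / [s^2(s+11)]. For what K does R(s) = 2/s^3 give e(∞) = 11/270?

60

The open loop has two poles at the origin → type 2 system.
K_a = lim_{s→0} s^2·G(s) = K·9 / (11) = (9/11)·K.
e_ss = 2/K_a = 11/270 ⇒ K_a = 540/11 ⇒ K = (540/11)/(9/11) = 60.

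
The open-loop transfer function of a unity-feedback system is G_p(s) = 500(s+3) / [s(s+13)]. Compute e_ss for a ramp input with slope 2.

13/750

One free integrator in G_p(s): this is a type 1 system.
K_v = lim_{s→0} s·G_p(s) = 500·3 / (13) = 1500/13.
e_ss = 2/K_v = 2/(1500/13) = 13/750.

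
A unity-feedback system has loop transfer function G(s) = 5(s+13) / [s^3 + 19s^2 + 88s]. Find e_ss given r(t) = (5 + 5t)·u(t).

88/13

Factoring s from the denominator leaves a polynomial with constant term 88, so the system is type 1. Taking each input component in turn:
  • 5: tracked with zero error.
  • 5t: e_ss = 5/K_v with K_v=65/88 → 88/13.
Total e_ss = 88/13.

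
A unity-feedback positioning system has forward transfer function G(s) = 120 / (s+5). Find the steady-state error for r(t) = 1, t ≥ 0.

0.04

No free integrators in G(s): this is a type 0 system.
K_p = lim_{s→0} G(s) = 120 / (5) = 24.
e_ss = 1/(1 + K_p) = 1/25 = 0.04.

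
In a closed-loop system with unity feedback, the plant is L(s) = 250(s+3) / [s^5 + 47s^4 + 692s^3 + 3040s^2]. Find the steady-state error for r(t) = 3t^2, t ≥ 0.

24.32

Factoring s^2 from the denominator leaves a polynomial with constant term 3040, so the system is type 2.
K_a = lim_{s→0} s^2·L(s) = 250·3 / 3040 = 75/304.
r(t) = 3t^2 gives R(s) = 6/s^3.
e_ss = 6/K_a = 6/(75/304) = 24.32.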